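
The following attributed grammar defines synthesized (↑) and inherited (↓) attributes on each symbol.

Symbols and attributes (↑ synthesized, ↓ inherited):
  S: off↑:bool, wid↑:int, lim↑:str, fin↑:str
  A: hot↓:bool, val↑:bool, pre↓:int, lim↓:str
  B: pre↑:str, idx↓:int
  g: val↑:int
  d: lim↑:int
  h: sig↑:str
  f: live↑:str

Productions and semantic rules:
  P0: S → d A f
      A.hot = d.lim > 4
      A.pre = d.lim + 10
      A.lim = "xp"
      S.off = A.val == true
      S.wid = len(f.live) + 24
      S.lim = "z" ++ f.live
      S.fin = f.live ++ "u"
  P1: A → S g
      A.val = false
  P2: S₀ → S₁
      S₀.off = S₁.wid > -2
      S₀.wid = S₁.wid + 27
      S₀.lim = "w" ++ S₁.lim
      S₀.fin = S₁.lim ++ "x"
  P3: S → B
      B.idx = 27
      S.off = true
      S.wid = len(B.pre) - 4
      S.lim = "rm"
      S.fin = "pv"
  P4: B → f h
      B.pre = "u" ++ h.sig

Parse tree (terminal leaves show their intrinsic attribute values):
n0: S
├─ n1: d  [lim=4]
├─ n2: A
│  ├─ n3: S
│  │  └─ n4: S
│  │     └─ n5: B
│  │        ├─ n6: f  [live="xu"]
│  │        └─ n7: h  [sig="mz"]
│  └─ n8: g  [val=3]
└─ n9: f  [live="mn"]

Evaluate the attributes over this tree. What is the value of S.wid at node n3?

1. n1.lim = 4  [terminal]
2. n2.hot = false  [d.lim > 4]
3. n2.pre = 14  [d.lim + 10]
4. n2.lim = "xp"  ["xp"]
5. n5.idx = 27  [27]
6. n6.live = "xu"  [terminal]
7. n7.sig = "mz"  [terminal]
8. n5.pre = "umz"  ["u" ++ h.sig]
9. n4.off = true  [true]
10. n4.wid = -1  [len(B.pre) - 4]
11. n4.lim = "rm"  ["rm"]
12. n4.fin = "pv"  ["pv"]
13. n3.off = true  [S₁.wid > -2]
14. n3.wid = 26  [S₁.wid + 27]
15. n3.lim = "wrm"  ["w" ++ S₁.lim]
16. n3.fin = "rmx"  [S₁.lim ++ "x"]
17. n8.val = 3  [terminal]
18. n2.val = false  [false]
19. n9.live = "mn"  [terminal]
20. n0.off = false  [A.val == true]
21. n0.wid = 26  [len(f.live) + 24]
22. n0.lim = "zmn"  ["z" ++ f.live]
23. n0.fin = "mnu"  [f.live ++ "u"]

26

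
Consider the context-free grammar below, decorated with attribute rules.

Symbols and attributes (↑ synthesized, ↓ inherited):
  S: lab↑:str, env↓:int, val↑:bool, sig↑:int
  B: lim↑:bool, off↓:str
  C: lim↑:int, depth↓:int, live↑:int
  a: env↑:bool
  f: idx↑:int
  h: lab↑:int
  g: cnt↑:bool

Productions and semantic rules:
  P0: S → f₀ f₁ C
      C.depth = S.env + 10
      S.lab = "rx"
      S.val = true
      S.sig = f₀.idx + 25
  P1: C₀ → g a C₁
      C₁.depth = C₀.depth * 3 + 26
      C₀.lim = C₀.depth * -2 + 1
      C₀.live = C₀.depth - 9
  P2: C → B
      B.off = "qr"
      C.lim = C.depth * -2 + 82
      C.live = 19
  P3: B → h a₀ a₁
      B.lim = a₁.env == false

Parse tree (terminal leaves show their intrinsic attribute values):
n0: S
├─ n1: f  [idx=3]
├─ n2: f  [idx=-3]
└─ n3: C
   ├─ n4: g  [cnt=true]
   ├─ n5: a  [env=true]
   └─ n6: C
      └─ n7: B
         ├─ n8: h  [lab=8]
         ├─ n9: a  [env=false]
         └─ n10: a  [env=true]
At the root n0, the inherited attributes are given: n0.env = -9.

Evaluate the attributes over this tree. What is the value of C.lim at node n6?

1. n0.env = -9  [given at root]
2. n1.idx = 3  [terminal]
3. n2.idx = -3  [terminal]
4. n3.depth = 1  [S.env + 10]
5. n4.cnt = true  [terminal]
6. n5.env = true  [terminal]
7. n6.depth = 29  [C₀.depth * 3 + 26]
8. n7.off = "qr"  ["qr"]
9. n8.lab = 8  [terminal]
10. n9.env = false  [terminal]
11. n10.env = true  [terminal]
12. n7.lim = false  [a₁.env == false]
13. n6.lim = 24  [C.depth * -2 + 82]
14. n6.live = 19  [19]
15. n3.lim = -1  [C₀.depth * -2 + 1]
16. n3.live = -8  [C₀.depth - 9]
17. n0.lab = "rx"  ["rx"]
18. n0.val = true  [true]
19. n0.sig = 28  [f₀.idx + 25]

24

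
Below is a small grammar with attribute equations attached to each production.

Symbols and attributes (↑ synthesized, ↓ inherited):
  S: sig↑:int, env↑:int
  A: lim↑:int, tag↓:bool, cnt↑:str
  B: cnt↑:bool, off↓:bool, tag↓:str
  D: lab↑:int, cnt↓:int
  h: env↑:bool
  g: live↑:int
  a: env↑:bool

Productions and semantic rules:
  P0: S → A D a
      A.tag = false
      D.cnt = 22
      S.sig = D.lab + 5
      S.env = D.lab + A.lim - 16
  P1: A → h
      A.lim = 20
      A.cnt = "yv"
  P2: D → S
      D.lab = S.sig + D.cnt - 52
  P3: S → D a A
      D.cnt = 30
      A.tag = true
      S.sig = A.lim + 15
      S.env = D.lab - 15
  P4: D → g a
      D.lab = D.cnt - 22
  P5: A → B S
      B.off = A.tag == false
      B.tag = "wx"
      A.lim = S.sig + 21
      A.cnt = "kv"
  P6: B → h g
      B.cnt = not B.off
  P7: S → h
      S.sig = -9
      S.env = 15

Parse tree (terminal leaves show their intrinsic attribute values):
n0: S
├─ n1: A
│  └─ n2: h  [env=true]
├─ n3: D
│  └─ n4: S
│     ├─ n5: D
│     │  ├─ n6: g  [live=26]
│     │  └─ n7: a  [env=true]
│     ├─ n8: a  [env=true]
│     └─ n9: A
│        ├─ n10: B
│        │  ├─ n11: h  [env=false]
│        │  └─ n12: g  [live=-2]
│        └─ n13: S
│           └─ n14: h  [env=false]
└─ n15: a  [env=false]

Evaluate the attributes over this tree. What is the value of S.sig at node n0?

2

1. n1.tag = false  [false]
2. n2.env = true  [terminal]
3. n1.lim = 20  [20]
4. n1.cnt = "yv"  ["yv"]
5. n3.cnt = 22  [22]
6. n5.cnt = 30  [30]
7. n6.live = 26  [terminal]
8. n7.env = true  [terminal]
9. n5.lab = 8  [D.cnt - 22]
10. n8.env = true  [terminal]
11. n9.tag = true  [true]
12. n10.off = false  [A.tag == false]
13. n10.tag = "wx"  ["wx"]
14. n11.env = false  [terminal]
15. n12.live = -2  [terminal]
16. n10.cnt = true  [not B.off]
17. n14.env = false  [terminal]
18. n13.sig = -9  [-9]
19. n13.env = 15  [15]
20. n9.lim = 12  [S.sig + 21]
21. n9.cnt = "kv"  ["kv"]
22. n4.sig = 27  [A.lim + 15]
23. n4.env = -7  [D.lab - 15]
24. n3.lab = -3  [S.sig + D.cnt - 52]
25. n15.env = false  [terminal]
26. n0.sig = 2  [D.lab + 5]
27. n0.env = 1  [D.lab + A.lim - 16]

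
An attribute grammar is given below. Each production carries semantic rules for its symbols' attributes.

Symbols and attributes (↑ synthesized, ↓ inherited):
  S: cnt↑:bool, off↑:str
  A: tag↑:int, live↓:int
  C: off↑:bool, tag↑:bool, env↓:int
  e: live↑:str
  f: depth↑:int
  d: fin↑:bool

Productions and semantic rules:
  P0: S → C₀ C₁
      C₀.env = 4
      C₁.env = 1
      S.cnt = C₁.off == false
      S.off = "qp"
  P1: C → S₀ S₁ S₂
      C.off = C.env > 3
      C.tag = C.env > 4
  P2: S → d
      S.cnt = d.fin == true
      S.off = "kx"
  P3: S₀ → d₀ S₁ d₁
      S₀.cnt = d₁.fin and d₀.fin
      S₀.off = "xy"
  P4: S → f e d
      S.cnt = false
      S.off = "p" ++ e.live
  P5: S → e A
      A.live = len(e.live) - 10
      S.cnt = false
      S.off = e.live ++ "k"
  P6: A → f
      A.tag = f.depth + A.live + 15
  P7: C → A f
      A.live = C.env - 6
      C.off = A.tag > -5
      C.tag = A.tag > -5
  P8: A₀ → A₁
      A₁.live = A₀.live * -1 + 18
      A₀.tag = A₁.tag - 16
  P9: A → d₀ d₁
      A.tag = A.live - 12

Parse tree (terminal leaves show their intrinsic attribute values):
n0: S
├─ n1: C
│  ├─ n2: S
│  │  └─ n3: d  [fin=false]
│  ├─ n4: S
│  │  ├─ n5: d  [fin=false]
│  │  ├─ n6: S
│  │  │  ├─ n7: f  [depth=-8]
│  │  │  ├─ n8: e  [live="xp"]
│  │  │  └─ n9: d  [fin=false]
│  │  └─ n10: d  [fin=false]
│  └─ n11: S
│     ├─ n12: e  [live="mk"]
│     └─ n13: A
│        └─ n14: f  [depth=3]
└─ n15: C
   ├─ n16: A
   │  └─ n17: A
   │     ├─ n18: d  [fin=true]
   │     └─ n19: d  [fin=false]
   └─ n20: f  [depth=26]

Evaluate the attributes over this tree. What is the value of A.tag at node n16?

-5

1. n1.env = 4  [4]
2. n3.fin = false  [terminal]
3. n2.cnt = false  [d.fin == true]
4. n2.off = "kx"  ["kx"]
5. n5.fin = false  [terminal]
6. n7.depth = -8  [terminal]
7. n8.live = "xp"  [terminal]
8. n9.fin = false  [terminal]
9. n6.cnt = false  [false]
10. n6.off = "pxp"  ["p" ++ e.live]
11. n10.fin = false  [terminal]
12. n4.cnt = false  [d₁.fin and d₀.fin]
13. n4.off = "xy"  ["xy"]
14. n12.live = "mk"  [terminal]
15. n13.live = -8  [len(e.live) - 10]
16. n14.depth = 3  [terminal]
17. n13.tag = 10  [f.depth + A.live + 15]
18. n11.cnt = false  [false]
19. n11.off = "mkk"  [e.live ++ "k"]
20. n1.off = true  [C.env > 3]
21. n1.tag = false  [C.env > 4]
22. n15.env = 1  [1]
23. n16.live = -5  [C.env - 6]
24. n17.live = 23  [A₀.live * -1 + 18]
25. n18.fin = true  [terminal]
26. n19.fin = false  [terminal]
27. n17.tag = 11  [A.live - 12]
28. n16.tag = -5  [A₁.tag - 16]
29. n20.depth = 26  [terminal]
30. n15.off = false  [A.tag > -5]
31. n15.tag = false  [A.tag > -5]
32. n0.cnt = true  [C₁.off == false]
33. n0.off = "qp"  ["qp"]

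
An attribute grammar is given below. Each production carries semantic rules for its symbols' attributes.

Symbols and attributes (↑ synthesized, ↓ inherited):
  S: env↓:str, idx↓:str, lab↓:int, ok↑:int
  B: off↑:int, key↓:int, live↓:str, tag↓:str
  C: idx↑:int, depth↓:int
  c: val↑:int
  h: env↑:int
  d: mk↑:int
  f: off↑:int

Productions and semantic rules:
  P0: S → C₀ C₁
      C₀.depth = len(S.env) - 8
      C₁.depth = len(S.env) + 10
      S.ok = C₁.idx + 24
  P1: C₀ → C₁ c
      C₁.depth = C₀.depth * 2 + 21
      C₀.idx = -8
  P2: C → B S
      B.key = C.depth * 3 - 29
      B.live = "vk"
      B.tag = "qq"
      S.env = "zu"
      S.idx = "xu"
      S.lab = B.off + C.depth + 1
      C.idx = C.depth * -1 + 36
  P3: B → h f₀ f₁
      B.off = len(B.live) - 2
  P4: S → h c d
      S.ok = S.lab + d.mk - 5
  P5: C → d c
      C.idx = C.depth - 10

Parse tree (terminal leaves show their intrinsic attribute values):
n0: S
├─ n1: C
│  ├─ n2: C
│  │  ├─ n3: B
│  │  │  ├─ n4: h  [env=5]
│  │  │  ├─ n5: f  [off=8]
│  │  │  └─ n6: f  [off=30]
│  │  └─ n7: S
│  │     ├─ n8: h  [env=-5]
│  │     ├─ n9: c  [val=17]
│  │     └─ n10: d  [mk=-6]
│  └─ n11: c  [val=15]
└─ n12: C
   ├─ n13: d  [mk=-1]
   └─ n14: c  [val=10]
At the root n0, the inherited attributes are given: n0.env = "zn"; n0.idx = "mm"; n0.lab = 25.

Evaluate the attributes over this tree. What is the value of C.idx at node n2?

1. n0.env = "zn"  [given at root]
2. n0.idx = "mm"  [given at root]
3. n0.lab = 25  [given at root]
4. n1.depth = -6  [len(S.env) - 8]
5. n2.depth = 9  [C₀.depth * 2 + 21]
6. n3.key = -2  [C.depth * 3 - 29]
7. n3.live = "vk"  ["vk"]
8. n3.tag = "qq"  ["qq"]
9. n4.env = 5  [terminal]
10. n5.off = 8  [terminal]
11. n6.off = 30  [terminal]
12. n3.off = 0  [len(B.live) - 2]
13. n7.env = "zu"  ["zu"]
14. n7.idx = "xu"  ["xu"]
15. n7.lab = 10  [B.off + C.depth + 1]
16. n8.env = -5  [terminal]
17. n9.val = 17  [terminal]
18. n10.mk = -6  [terminal]
19. n7.ok = -1  [S.lab + d.mk - 5]
20. n2.idx = 27  [C.depth * -1 + 36]
21. n11.val = 15  [terminal]
22. n1.idx = -8  [-8]
23. n12.depth = 12  [len(S.env) + 10]
24. n13.mk = -1  [terminal]
25. n14.val = 10  [terminal]
26. n12.idx = 2  [C.depth - 10]
27. n0.ok = 26  [C₁.idx + 24]

27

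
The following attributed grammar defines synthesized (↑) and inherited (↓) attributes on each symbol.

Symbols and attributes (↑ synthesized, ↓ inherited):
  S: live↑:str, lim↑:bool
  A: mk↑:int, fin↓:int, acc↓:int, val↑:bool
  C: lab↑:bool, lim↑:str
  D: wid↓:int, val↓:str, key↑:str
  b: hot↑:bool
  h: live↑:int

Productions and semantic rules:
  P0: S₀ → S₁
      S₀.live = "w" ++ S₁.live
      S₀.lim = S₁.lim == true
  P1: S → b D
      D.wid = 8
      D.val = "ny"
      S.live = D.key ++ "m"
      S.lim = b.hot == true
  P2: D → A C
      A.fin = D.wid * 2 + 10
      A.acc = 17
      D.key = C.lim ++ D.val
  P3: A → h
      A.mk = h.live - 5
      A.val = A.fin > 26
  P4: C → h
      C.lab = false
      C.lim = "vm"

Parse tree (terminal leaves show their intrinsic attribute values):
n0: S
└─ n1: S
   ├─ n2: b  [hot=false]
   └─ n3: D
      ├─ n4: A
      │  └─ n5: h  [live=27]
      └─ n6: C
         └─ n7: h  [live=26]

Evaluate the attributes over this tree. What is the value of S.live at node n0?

1. n2.hot = false  [terminal]
2. n3.wid = 8  [8]
3. n3.val = "ny"  ["ny"]
4. n4.fin = 26  [D.wid * 2 + 10]
5. n4.acc = 17  [17]
6. n5.live = 27  [terminal]
7. n4.mk = 22  [h.live - 5]
8. n4.val = false  [A.fin > 26]
9. n7.live = 26  [terminal]
10. n6.lab = false  [false]
11. n6.lim = "vm"  ["vm"]
12. n3.key = "vmny"  [C.lim ++ D.val]
13. n1.live = "vmnym"  [D.key ++ "m"]
14. n1.lim = false  [b.hot == true]
15. n0.live = "wvmnym"  ["w" ++ S₁.live]
16. n0.lim = false  [S₁.lim == true]

"wvmnym"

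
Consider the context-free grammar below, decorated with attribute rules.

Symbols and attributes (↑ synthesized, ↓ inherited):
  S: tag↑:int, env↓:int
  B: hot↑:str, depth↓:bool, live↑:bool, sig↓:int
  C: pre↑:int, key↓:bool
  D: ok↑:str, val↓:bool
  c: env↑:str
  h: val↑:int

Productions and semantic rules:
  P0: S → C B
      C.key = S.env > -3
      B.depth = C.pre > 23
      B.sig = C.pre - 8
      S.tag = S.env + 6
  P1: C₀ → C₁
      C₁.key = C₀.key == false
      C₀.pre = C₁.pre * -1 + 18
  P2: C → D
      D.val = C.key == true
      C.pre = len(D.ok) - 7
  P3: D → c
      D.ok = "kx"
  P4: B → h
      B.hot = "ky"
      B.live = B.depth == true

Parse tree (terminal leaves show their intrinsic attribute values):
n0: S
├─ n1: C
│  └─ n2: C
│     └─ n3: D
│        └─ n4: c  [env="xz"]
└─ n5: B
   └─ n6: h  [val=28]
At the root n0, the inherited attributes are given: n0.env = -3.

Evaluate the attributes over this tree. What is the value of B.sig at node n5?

1. n0.env = -3  [given at root]
2. n1.key = false  [S.env > -3]
3. n2.key = true  [C₀.key == false]
4. n3.val = true  [C.key == true]
5. n4.env = "xz"  [terminal]
6. n3.ok = "kx"  ["kx"]
7. n2.pre = -5  [len(D.ok) - 7]
8. n1.pre = 23  [C₁.pre * -1 + 18]
9. n5.depth = false  [C.pre > 23]
10. n5.sig = 15  [C.pre - 8]
11. n6.val = 28  [terminal]
12. n5.hot = "ky"  ["ky"]
13. n5.live = false  [B.depth == true]
14. n0.tag = 3  [S.env + 6]

15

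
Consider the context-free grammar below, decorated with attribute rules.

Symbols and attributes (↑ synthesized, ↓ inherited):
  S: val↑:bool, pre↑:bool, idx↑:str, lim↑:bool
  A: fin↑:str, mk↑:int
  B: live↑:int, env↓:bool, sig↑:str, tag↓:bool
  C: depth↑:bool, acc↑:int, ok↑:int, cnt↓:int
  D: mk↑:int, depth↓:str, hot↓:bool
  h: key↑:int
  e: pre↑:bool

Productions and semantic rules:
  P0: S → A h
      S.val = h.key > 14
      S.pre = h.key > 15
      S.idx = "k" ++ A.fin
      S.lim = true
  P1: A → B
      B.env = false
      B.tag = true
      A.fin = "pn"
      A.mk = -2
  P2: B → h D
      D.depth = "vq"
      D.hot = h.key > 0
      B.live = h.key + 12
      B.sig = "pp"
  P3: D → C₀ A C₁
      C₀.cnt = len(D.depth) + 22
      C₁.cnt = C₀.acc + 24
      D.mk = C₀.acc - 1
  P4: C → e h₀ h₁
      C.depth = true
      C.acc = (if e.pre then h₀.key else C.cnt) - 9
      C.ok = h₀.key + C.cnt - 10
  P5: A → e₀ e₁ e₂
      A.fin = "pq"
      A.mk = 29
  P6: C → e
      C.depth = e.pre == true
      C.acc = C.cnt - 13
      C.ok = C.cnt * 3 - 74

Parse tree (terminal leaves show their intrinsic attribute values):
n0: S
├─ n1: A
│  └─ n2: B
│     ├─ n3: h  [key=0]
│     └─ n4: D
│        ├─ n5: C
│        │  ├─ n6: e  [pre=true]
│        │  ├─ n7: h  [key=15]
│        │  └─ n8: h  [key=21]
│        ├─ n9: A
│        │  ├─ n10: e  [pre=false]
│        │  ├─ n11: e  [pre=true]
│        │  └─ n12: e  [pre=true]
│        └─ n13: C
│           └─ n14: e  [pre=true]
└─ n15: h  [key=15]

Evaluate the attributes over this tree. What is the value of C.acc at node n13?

17

1. n2.env = false  [false]
2. n2.tag = true  [true]
3. n3.key = 0  [terminal]
4. n4.depth = "vq"  ["vq"]
5. n4.hot = false  [h.key > 0]
6. n5.cnt = 24  [len(D.depth) + 22]
7. n6.pre = true  [terminal]
8. n7.key = 15  [terminal]
9. n8.key = 21  [terminal]
10. n5.depth = true  [true]
11. n5.acc = 6  [(if e.pre then h₀.key else C.cnt) - 9]
12. n5.ok = 29  [h₀.key + C.cnt - 10]
13. n10.pre = false  [terminal]
14. n11.pre = true  [terminal]
15. n12.pre = true  [terminal]
16. n9.fin = "pq"  ["pq"]
17. n9.mk = 29  [29]
18. n13.cnt = 30  [C₀.acc + 24]
19. n14.pre = true  [terminal]
20. n13.depth = true  [e.pre == true]
21. n13.acc = 17  [C.cnt - 13]
22. n13.ok = 16  [C.cnt * 3 - 74]
23. n4.mk = 5  [C₀.acc - 1]
24. n2.live = 12  [h.key + 12]
25. n2.sig = "pp"  ["pp"]
26. n1.fin = "pn"  ["pn"]
27. n1.mk = -2  [-2]
28. n15.key = 15  [terminal]
29. n0.val = true  [h.key > 14]
30. n0.pre = false  [h.key > 15]
31. n0.idx = "kpn"  ["k" ++ A.fin]
32. n0.lim = true  [true]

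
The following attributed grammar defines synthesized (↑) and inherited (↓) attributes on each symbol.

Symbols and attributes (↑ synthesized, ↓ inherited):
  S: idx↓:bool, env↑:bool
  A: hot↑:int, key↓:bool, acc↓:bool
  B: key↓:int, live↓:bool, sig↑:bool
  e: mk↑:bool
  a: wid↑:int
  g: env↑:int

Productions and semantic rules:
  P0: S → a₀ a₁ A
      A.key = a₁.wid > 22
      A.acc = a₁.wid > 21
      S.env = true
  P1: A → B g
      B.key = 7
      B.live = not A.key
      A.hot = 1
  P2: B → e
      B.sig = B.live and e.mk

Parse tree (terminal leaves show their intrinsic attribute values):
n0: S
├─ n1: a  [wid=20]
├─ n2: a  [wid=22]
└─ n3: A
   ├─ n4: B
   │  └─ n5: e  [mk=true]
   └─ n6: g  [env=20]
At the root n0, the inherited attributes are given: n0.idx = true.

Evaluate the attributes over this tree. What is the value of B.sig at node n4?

1. n0.idx = true  [given at root]
2. n1.wid = 20  [terminal]
3. n2.wid = 22  [terminal]
4. n3.key = false  [a₁.wid > 22]
5. n3.acc = true  [a₁.wid > 21]
6. n4.key = 7  [7]
7. n4.live = true  [not A.key]
8. n5.mk = true  [terminal]
9. n4.sig = true  [B.live and e.mk]
10. n6.env = 20  [terminal]
11. n3.hot = 1  [1]
12. n0.env = true  [true]

true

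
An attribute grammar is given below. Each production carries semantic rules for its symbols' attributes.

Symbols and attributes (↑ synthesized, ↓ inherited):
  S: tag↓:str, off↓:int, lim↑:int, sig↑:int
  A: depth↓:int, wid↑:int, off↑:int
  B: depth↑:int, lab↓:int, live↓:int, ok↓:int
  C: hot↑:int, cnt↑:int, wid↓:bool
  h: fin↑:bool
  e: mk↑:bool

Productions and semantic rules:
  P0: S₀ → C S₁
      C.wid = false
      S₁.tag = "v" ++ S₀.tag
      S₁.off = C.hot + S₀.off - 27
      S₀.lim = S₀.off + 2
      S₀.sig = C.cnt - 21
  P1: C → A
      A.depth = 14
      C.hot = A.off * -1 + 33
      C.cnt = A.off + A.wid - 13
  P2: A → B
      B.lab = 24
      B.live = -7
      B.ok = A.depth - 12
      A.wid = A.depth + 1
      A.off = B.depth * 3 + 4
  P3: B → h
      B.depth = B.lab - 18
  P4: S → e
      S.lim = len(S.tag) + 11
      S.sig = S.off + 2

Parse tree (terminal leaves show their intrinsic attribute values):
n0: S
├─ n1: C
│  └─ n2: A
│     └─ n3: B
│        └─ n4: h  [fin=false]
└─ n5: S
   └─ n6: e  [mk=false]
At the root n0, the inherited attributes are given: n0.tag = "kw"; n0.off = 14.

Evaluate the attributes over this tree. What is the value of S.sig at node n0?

3

1. n0.tag = "kw"  [given at root]
2. n0.off = 14  [given at root]
3. n1.wid = false  [false]
4. n2.depth = 14  [14]
5. n3.lab = 24  [24]
6. n3.live = -7  [-7]
7. n3.ok = 2  [A.depth - 12]
8. n4.fin = false  [terminal]
9. n3.depth = 6  [B.lab - 18]
10. n2.wid = 15  [A.depth + 1]
11. n2.off = 22  [B.depth * 3 + 4]
12. n1.hot = 11  [A.off * -1 + 33]
13. n1.cnt = 24  [A.off + A.wid - 13]
14. n5.tag = "vkw"  ["v" ++ S₀.tag]
15. n5.off = -2  [C.hot + S₀.off - 27]
16. n6.mk = false  [terminal]
17. n5.lim = 14  [len(S.tag) + 11]
18. n5.sig = 0  [S.off + 2]
19. n0.lim = 16  [S₀.off + 2]
20. n0.sig = 3  [C.cnt - 21]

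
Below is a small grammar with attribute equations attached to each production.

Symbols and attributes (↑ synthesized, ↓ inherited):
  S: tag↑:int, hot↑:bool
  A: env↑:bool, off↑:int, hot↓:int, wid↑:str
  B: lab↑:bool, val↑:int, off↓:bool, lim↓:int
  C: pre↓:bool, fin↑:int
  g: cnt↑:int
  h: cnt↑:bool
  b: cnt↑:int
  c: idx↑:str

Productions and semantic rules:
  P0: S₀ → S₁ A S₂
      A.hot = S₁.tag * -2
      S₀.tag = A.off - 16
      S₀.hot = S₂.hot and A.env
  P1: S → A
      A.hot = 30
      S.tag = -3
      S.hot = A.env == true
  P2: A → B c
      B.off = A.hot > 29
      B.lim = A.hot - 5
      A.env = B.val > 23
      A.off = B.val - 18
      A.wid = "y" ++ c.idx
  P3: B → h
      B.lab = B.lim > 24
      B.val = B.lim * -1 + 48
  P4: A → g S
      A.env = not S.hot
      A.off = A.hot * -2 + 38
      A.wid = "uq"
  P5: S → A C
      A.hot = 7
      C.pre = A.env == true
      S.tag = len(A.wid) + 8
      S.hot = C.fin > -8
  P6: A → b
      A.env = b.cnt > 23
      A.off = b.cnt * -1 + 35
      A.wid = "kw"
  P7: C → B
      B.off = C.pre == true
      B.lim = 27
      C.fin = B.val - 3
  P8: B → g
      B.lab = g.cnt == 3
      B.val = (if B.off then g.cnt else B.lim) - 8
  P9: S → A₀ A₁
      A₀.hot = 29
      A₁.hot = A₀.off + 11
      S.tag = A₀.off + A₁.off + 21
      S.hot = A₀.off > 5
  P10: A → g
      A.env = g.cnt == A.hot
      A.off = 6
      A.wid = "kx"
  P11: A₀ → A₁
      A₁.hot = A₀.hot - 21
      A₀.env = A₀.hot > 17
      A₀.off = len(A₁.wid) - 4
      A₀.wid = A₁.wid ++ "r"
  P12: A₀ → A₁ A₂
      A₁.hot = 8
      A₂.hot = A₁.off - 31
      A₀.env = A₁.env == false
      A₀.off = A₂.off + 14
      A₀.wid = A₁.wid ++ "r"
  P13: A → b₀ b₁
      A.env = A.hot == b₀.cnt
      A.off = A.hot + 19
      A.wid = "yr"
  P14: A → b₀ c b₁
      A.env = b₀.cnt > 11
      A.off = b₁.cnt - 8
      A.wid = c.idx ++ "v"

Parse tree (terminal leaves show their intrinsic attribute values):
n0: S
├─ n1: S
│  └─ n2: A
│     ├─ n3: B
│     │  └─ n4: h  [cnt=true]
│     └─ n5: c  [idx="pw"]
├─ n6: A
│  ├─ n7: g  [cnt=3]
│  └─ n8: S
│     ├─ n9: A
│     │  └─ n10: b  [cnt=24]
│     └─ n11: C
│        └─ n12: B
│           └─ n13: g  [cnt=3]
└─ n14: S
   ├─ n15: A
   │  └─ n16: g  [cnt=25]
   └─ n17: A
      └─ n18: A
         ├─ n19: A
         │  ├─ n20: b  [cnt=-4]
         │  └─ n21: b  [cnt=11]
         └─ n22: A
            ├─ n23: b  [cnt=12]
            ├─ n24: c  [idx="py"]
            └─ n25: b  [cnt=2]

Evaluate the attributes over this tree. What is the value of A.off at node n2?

5

1. n2.hot = 30  [30]
2. n3.off = true  [A.hot > 29]
3. n3.lim = 25  [A.hot - 5]
4. n4.cnt = true  [terminal]
5. n3.lab = true  [B.lim > 24]
6. n3.val = 23  [B.lim * -1 + 48]
7. n5.idx = "pw"  [terminal]
8. n2.env = false  [B.val > 23]
9. n2.off = 5  [B.val - 18]
10. n2.wid = "ypw"  ["y" ++ c.idx]
11. n1.tag = -3  [-3]
12. n1.hot = false  [A.env == true]
13. n6.hot = 6  [S₁.tag * -2]
14. n7.cnt = 3  [terminal]
15. n9.hot = 7  [7]
16. n10.cnt = 24  [terminal]
17. n9.env = true  [b.cnt > 23]
18. n9.off = 11  [b.cnt * -1 + 35]
19. n9.wid = "kw"  ["kw"]
20. n11.pre = true  [A.env == true]
21. n12.off = true  [C.pre == true]
22. n12.lim = 27  [27]
23. n13.cnt = 3  [terminal]
24. n12.lab = true  [g.cnt == 3]
25. n12.val = -5  [(if B.off then g.cnt else B.lim) - 8]
26. n11.fin = -8  [B.val - 3]
27. n8.tag = 10  [len(A.wid) + 8]
28. n8.hot = false  [C.fin > -8]
29. n6.env = true  [not S.hot]
30. n6.off = 26  [A.hot * -2 + 38]
31. n6.wid = "uq"  ["uq"]
32. n15.hot = 29  [29]
33. n16.cnt = 25  [terminal]
34. n15.env = false  [g.cnt == A.hot]
35. n15.off = 6  [6]
36. n15.wid = "kx"  ["kx"]
37. n17.hot = 17  [A₀.off + 11]
38. n18.hot = -4  [A₀.hot - 21]
39. n19.hot = 8  [8]
40. n20.cnt = -4  [terminal]
41. n21.cnt = 11  [terminal]
42. n19.env = false  [A.hot == b₀.cnt]
43. n19.off = 27  [A.hot + 19]
44. n19.wid = "yr"  ["yr"]
45. n22.hot = -4  [A₁.off - 31]
46. n23.cnt = 12  [terminal]
47. n24.idx = "py"  [terminal]
48. n25.cnt = 2  [terminal]
49. n22.env = true  [b₀.cnt > 11]
50. n22.off = -6  [b₁.cnt - 8]
51. n22.wid = "pyv"  [c.idx ++ "v"]
52. n18.env = true  [A₁.env == false]
53. n18.off = 8  [A₂.off + 14]
54. n18.wid = "yrr"  [A₁.wid ++ "r"]
55. n17.env = false  [A₀.hot > 17]
56. n17.off = -1  [len(A₁.wid) - 4]
57. n17.wid = "yrrr"  [A₁.wid ++ "r"]
58. n14.tag = 26  [A₀.off + A₁.off + 21]
59. n14.hot = true  [A₀.off > 5]
60. n0.tag = 10  [A.off - 16]
61. n0.hot = true  [S₂.hot and A.env]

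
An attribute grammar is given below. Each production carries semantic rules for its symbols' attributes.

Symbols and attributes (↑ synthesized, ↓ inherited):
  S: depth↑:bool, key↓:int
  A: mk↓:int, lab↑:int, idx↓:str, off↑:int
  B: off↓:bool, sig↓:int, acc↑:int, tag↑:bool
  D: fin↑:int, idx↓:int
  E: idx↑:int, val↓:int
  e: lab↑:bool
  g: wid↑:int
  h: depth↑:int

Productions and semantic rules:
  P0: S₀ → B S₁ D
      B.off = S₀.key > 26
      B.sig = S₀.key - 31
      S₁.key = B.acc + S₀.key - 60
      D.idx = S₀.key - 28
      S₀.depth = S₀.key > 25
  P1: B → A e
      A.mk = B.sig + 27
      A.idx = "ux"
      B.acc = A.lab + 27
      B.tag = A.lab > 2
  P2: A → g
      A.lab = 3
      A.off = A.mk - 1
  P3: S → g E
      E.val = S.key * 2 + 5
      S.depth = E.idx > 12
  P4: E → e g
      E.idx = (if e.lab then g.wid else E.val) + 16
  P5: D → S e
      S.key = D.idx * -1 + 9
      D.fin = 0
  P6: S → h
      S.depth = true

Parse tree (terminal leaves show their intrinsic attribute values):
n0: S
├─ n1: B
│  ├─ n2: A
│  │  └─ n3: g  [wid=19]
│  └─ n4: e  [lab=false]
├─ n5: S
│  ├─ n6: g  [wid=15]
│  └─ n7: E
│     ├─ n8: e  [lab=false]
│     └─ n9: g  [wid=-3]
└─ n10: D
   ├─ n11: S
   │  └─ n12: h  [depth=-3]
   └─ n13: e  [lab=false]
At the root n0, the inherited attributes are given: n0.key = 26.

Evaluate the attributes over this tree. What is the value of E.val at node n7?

-3

1. n0.key = 26  [given at root]
2. n1.off = false  [S₀.key > 26]
3. n1.sig = -5  [S₀.key - 31]
4. n2.mk = 22  [B.sig + 27]
5. n2.idx = "ux"  ["ux"]
6. n3.wid = 19  [terminal]
7. n2.lab = 3  [3]
8. n2.off = 21  [A.mk - 1]
9. n4.lab = false  [terminal]
10. n1.acc = 30  [A.lab + 27]
11. n1.tag = true  [A.lab > 2]
12. n5.key = -4  [B.acc + S₀.key - 60]
13. n6.wid = 15  [terminal]
14. n7.val = -3  [S.key * 2 + 5]
15. n8.lab = false  [terminal]
16. n9.wid = -3  [terminal]
17. n7.idx = 13  [(if e.lab then g.wid else E.val) + 16]
18. n5.depth = true  [E.idx > 12]
19. n10.idx = -2  [S₀.key - 28]
20. n11.key = 11  [D.idx * -1 + 9]
21. n12.depth = -3  [terminal]
22. n11.depth = true  [true]
23. n13.lab = false  [terminal]
24. n10.fin = 0  [0]
25. n0.depth = true  [S₀.key > 25]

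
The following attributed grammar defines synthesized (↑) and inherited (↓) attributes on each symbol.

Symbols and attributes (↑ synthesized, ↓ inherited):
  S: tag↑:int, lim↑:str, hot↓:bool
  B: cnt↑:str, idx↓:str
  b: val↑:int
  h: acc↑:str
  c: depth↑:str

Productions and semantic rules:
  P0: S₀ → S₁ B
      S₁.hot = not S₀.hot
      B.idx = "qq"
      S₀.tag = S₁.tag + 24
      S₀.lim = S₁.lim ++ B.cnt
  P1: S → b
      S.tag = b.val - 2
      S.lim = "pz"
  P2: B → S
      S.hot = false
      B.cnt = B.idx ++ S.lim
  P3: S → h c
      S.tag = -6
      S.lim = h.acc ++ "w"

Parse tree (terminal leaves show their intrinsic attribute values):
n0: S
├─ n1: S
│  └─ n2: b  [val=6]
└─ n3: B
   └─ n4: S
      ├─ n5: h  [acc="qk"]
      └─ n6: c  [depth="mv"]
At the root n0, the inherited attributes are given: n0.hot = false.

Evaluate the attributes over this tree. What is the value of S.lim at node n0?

1. n0.hot = false  [given at root]
2. n1.hot = true  [not S₀.hot]
3. n2.val = 6  [terminal]
4. n1.tag = 4  [b.val - 2]
5. n1.lim = "pz"  ["pz"]
6. n3.idx = "qq"  ["qq"]
7. n4.hot = false  [false]
8. n5.acc = "qk"  [terminal]
9. n6.depth = "mv"  [terminal]
10. n4.tag = -6  [-6]
11. n4.lim = "qkw"  [h.acc ++ "w"]
12. n3.cnt = "qqqkw"  [B.idx ++ S.lim]
13. n0.tag = 28  [S₁.tag + 24]
14. n0.lim = "pzqqqkw"  [S₁.lim ++ B.cnt]

"pzqqqkw"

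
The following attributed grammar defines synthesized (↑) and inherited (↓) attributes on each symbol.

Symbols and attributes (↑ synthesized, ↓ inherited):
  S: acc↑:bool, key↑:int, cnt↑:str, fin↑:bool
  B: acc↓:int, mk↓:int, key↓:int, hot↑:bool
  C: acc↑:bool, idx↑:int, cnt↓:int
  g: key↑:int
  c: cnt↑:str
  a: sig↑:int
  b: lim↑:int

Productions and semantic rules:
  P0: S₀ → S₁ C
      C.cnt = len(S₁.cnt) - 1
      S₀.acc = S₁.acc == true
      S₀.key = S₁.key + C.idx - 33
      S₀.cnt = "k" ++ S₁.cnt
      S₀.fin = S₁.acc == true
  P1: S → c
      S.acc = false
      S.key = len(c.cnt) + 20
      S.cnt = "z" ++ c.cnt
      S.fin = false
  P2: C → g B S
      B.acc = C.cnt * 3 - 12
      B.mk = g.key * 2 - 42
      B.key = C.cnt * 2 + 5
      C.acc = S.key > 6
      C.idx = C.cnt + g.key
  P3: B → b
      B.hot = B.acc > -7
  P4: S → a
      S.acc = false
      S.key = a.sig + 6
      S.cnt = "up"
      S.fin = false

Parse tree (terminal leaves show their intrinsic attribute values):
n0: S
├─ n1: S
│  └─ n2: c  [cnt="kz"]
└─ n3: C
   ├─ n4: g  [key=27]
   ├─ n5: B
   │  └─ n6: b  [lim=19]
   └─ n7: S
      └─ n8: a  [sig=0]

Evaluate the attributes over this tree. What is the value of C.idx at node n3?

29

1. n2.cnt = "kz"  [terminal]
2. n1.acc = false  [false]
3. n1.key = 22  [len(c.cnt) + 20]
4. n1.cnt = "zkz"  ["z" ++ c.cnt]
5. n1.fin = false  [false]
6. n3.cnt = 2  [len(S₁.cnt) - 1]
7. n4.key = 27  [terminal]
8. n5.acc = -6  [C.cnt * 3 - 12]
9. n5.mk = 12  [g.key * 2 - 42]
10. n5.key = 9  [C.cnt * 2 + 5]
11. n6.lim = 19  [terminal]
12. n5.hot = true  [B.acc > -7]
13. n8.sig = 0  [terminal]
14. n7.acc = false  [false]
15. n7.key = 6  [a.sig + 6]
16. n7.cnt = "up"  ["up"]
17. n7.fin = false  [false]
18. n3.acc = false  [S.key > 6]
19. n3.idx = 29  [C.cnt + g.key]
20. n0.acc = false  [S₁.acc == true]
21. n0.key = 18  [S₁.key + C.idx - 33]
22. n0.cnt = "kzkz"  ["k" ++ S₁.cnt]
23. n0.fin = false  [S₁.acc == true]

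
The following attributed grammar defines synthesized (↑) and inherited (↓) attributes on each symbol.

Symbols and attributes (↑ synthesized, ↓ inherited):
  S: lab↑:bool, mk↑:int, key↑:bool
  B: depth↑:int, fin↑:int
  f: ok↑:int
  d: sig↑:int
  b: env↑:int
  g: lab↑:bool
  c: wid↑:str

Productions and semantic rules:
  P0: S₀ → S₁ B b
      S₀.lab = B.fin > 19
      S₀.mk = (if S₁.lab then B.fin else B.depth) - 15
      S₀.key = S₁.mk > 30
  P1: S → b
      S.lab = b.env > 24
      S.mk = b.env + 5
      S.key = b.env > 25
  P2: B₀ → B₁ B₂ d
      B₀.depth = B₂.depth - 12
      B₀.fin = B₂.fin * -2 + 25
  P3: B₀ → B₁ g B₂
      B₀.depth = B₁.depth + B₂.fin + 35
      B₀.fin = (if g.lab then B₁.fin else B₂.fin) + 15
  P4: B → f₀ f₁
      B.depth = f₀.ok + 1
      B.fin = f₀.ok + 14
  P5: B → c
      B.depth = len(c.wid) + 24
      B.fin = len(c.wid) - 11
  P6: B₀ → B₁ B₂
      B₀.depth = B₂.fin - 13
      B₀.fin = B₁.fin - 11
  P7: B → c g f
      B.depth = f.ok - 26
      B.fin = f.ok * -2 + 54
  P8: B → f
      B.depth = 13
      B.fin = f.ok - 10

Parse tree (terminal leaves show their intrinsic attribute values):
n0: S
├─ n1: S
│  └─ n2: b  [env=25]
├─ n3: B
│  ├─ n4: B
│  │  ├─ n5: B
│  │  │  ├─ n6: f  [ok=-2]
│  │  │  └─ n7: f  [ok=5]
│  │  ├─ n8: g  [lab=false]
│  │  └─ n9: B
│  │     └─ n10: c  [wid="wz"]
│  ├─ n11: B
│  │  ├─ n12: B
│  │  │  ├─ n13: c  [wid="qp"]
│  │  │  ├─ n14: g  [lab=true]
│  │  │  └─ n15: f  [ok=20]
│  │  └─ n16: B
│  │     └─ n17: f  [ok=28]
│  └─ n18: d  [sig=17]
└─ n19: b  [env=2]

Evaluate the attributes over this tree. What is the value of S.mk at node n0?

4

1. n2.env = 25  [terminal]
2. n1.lab = true  [b.env > 24]
3. n1.mk = 30  [b.env + 5]
4. n1.key = false  [b.env > 25]
5. n6.ok = -2  [terminal]
6. n7.ok = 5  [terminal]
7. n5.depth = -1  [f₀.ok + 1]
8. n5.fin = 12  [f₀.ok + 14]
9. n8.lab = false  [terminal]
10. n10.wid = "wz"  [terminal]
11. n9.depth = 26  [len(c.wid) + 24]
12. n9.fin = -9  [len(c.wid) - 11]
13. n4.depth = 25  [B₁.depth + B₂.fin + 35]
14. n4.fin = 6  [(if g.lab then B₁.fin else B₂.fin) + 15]
15. n13.wid = "qp"  [terminal]
16. n14.lab = true  [terminal]
17. n15.ok = 20  [terminal]
18. n12.depth = -6  [f.ok - 26]
19. n12.fin = 14  [f.ok * -2 + 54]
20. n17.ok = 28  [terminal]
21. n16.depth = 13  [13]
22. n16.fin = 18  [f.ok - 10]
23. n11.depth = 5  [B₂.fin - 13]
24. n11.fin = 3  [B₁.fin - 11]
25. n18.sig = 17  [terminal]
26. n3.depth = -7  [B₂.depth - 12]
27. n3.fin = 19  [B₂.fin * -2 + 25]
28. n19.env = 2  [terminal]
29. n0.lab = false  [B.fin > 19]
30. n0.mk = 4  [(if S₁.lab then B.fin else B.depth) - 15]
31. n0.key = false  [S₁.mk > 30]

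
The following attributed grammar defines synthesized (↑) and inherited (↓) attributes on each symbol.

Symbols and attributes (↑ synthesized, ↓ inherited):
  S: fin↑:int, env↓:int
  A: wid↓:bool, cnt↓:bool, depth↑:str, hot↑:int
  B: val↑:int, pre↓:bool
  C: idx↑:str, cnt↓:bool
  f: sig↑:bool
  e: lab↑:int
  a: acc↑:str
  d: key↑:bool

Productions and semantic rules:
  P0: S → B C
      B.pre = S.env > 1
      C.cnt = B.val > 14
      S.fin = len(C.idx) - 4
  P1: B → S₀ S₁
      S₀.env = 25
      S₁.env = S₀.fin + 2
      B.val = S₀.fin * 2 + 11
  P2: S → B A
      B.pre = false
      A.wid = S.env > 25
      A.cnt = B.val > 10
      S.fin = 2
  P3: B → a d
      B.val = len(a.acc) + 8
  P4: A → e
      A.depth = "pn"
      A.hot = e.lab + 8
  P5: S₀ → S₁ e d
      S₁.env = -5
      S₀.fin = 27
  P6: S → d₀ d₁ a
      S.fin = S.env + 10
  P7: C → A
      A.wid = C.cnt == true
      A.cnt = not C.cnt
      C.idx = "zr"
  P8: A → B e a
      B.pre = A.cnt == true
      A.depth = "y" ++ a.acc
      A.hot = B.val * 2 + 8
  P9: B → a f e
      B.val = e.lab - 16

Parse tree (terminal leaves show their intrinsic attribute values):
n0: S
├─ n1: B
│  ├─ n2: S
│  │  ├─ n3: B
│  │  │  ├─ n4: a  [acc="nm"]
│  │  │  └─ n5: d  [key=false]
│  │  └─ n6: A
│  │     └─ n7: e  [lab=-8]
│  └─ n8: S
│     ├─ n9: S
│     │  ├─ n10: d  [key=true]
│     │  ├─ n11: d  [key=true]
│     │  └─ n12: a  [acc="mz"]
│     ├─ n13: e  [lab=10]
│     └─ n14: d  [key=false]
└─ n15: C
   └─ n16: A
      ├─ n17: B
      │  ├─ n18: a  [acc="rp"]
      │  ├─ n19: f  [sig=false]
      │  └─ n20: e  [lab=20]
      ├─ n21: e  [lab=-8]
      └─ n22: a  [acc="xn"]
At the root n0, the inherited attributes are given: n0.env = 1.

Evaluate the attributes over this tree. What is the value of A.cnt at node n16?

false

1. n0.env = 1  [given at root]
2. n1.pre = false  [S.env > 1]
3. n2.env = 25  [25]
4. n3.pre = false  [false]
5. n4.acc = "nm"  [terminal]
6. n5.key = false  [terminal]
7. n3.val = 10  [len(a.acc) + 8]
8. n6.wid = false  [S.env > 25]
9. n6.cnt = false  [B.val > 10]
10. n7.lab = -8  [terminal]
11. n6.depth = "pn"  ["pn"]
12. n6.hot = 0  [e.lab + 8]
13. n2.fin = 2  [2]
14. n8.env = 4  [S₀.fin + 2]
15. n9.env = -5  [-5]
16. n10.key = true  [terminal]
17. n11.key = true  [terminal]
18. n12.acc = "mz"  [terminal]
19. n9.fin = 5  [S.env + 10]
20. n13.lab = 10  [terminal]
21. n14.key = false  [terminal]
22. n8.fin = 27  [27]
23. n1.val = 15  [S₀.fin * 2 + 11]
24. n15.cnt = true  [B.val > 14]
25. n16.wid = true  [C.cnt == true]
26. n16.cnt = false  [not C.cnt]
27. n17.pre = false  [A.cnt == true]
28. n18.acc = "rp"  [terminal]
29. n19.sig = false  [terminal]
30. n20.lab = 20  [terminal]
31. n17.val = 4  [e.lab - 16]
32. n21.lab = -8  [terminal]
33. n22.acc = "xn"  [terminal]
34. n16.depth = "yxn"  ["y" ++ a.acc]
35. n16.hot = 16  [B.val * 2 + 8]
36. n15.idx = "zr"  ["zr"]
37. n0.fin = -2  [len(C.idx) - 4]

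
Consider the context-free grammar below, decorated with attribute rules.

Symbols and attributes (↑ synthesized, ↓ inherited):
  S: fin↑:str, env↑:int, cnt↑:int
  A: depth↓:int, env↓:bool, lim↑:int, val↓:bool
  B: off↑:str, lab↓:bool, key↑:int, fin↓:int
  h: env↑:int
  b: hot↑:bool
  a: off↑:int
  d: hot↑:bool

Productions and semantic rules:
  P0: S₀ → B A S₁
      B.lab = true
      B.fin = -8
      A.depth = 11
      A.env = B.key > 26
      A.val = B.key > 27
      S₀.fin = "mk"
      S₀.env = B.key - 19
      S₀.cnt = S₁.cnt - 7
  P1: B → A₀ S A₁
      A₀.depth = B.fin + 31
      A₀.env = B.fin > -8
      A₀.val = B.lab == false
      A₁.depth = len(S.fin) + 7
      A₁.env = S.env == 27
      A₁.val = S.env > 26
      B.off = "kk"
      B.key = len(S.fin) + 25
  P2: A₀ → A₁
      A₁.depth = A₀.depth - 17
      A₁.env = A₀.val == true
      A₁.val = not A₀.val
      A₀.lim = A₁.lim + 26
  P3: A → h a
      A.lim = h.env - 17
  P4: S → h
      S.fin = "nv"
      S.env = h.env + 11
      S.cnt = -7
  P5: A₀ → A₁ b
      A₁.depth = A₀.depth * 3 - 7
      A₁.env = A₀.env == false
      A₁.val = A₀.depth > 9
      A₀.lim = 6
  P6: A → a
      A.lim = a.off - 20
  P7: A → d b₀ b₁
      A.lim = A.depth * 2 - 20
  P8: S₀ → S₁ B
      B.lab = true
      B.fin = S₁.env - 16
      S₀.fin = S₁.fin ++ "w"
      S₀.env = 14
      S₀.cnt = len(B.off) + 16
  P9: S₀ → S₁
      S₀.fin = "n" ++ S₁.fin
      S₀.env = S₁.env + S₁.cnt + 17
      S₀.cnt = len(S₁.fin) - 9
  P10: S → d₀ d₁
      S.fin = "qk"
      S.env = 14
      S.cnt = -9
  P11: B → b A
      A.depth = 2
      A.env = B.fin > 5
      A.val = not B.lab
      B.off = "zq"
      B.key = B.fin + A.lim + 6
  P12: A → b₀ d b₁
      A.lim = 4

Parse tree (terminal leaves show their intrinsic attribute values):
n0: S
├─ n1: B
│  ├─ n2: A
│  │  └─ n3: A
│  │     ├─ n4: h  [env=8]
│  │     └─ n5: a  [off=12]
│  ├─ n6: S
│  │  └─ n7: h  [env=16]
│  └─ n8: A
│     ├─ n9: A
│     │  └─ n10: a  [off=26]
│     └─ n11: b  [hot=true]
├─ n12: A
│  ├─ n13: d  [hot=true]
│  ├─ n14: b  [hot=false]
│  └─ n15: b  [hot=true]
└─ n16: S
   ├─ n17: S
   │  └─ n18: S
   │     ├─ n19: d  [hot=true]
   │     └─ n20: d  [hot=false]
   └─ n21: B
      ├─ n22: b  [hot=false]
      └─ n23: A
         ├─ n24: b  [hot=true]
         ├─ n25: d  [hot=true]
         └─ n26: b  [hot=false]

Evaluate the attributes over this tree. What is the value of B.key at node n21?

1. n1.lab = true  [true]
2. n1.fin = -8  [-8]
3. n2.depth = 23  [B.fin + 31]
4. n2.env = false  [B.fin > -8]
5. n2.val = false  [B.lab == false]
6. n3.depth = 6  [A₀.depth - 17]
7. n3.env = false  [A₀.val == true]
8. n3.val = true  [not A₀.val]
9. n4.env = 8  [terminal]
10. n5.off = 12  [terminal]
11. n3.lim = -9  [h.env - 17]
12. n2.lim = 17  [A₁.lim + 26]
13. n7.env = 16  [terminal]
14. n6.fin = "nv"  ["nv"]
15. n6.env = 27  [h.env + 11]
16. n6.cnt = -7  [-7]
17. n8.depth = 9  [len(S.fin) + 7]
18. n8.env = true  [S.env == 27]
19. n8.val = true  [S.env > 26]
20. n9.depth = 20  [A₀.depth * 3 - 7]
21. n9.env = false  [A₀.env == false]
22. n9.val = false  [A₀.depth > 9]
23. n10.off = 26  [terminal]
24. n9.lim = 6  [a.off - 20]
25. n11.hot = true  [terminal]
26. n8.lim = 6  [6]
27. n1.off = "kk"  ["kk"]
28. n1.key = 27  [len(S.fin) + 25]
29. n12.depth = 11  [11]
30. n12.env = true  [B.key > 26]
31. n12.val = false  [B.key > 27]
32. n13.hot = true  [terminal]
33. n14.hot = false  [terminal]
34. n15.hot = true  [terminal]
35. n12.lim = 2  [A.depth * 2 - 20]
36. n19.hot = true  [terminal]
37. n20.hot = false  [terminal]
38. n18.fin = "qk"  ["qk"]
39. n18.env = 14  [14]
40. n18.cnt = -9  [-9]
41. n17.fin = "nqk"  ["n" ++ S₁.fin]
42. n17.env = 22  [S₁.env + S₁.cnt + 17]
43. n17.cnt = -7  [len(S₁.fin) - 9]
44. n21.lab = true  [true]
45. n21.fin = 6  [S₁.env - 16]
46. n22.hot = false  [terminal]
47. n23.depth = 2  [2]
48. n23.env = true  [B.fin > 5]
49. n23.val = false  [not B.lab]
50. n24.hot = true  [terminal]
51. n25.hot = true  [terminal]
52. n26.hot = false  [terminal]
53. n23.lim = 4  [4]
54. n21.off = "zq"  ["zq"]
55. n21.key = 16  [B.fin + A.lim + 6]
56. n16.fin = "nqkw"  [S₁.fin ++ "w"]
57. n16.env = 14  [14]
58. n16.cnt = 18  [len(B.off) + 16]
59. n0.fin = "mk"  ["mk"]
60. n0.env = 8  [B.key - 19]
61. n0.cnt = 11  [S₁.cnt - 7]

16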